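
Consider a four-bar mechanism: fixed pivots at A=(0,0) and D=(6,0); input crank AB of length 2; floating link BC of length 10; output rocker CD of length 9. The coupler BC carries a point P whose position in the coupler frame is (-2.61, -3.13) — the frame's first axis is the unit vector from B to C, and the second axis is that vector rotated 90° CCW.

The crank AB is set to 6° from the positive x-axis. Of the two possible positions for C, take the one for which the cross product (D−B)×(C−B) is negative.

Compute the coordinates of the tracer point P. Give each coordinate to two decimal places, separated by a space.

-1.91 1.39

A=(0,0), D=(6.00,0)
B = A + 2.00·(cos6°, sin6°) = (1.9890, 0.2091)
|BD| = 4.0164
circle(B,10.00) ∩ circle(D,9.00): a=4.3735, h=8.9929
  candidates: C₊=(6.8247,8.9621) cross=36.119; C₋=(5.8885,-8.9993) cross=-36.119
  mode - wants cross < 0 → take C=(5.8885,-8.9993) (cross=-36.119)
ex = (C−B)/|BC| = (0.3899,-0.9208); ey = (0.9208,0.3899)
P = B + -2.61·ex + -3.13·ey = (-1.9109,1.3919)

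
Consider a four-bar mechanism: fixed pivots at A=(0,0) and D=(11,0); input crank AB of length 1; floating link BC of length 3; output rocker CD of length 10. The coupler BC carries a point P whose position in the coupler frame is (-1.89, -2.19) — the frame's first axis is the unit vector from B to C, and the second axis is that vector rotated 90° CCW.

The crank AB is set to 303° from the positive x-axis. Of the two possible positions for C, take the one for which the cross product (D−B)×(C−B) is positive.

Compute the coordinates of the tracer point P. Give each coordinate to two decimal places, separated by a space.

2.25 -3.17

A=(0,0), D=(11.00,0)
B = A + 1.00·(cos303°, sin303°) = (0.5446, -0.8387)
|BD| = 10.4889
circle(B,3.00) ∩ circle(D,10.00): a=0.9066, h=2.8597
  candidates: C₊=(1.2196,2.0844) cross=29.996; C₋=(1.6770,-3.6168) cross=-29.996
  mode + wants cross > 0 → take C=(1.2196,2.0844) (cross=29.996)
ex = (C−B)/|BC| = (0.2250,0.9744); ey = (-0.9744,0.2250)
P = B + -1.89·ex + -2.19·ey = (2.2532,-3.1730)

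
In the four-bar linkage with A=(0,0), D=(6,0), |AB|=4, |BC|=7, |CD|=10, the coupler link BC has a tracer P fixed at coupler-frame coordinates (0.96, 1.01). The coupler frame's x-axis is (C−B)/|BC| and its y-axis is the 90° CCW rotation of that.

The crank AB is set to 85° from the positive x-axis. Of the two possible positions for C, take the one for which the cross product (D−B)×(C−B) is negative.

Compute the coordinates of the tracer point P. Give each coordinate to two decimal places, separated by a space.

A=(0,0), D=(6.00,0)
B = A + 4.00·(cos85°, sin85°) = (0.3486, 3.9848)
|BD| = 6.9149
circle(B,7.00) ∩ circle(D,10.00): a=-0.2302, h=6.9962
  candidates: C₊=(4.1921,9.8352) cross=48.378; C₋=(-3.8711,-1.6004) cross=-48.378
  mode - wants cross < 0 → take C=(-3.8711,-1.6004) (cross=-48.378)
ex = (C−B)/|BC| = (-0.6028,-0.7979); ey = (0.7979,-0.6028)
P = B + 0.96·ex + 1.01·ey = (0.5758,2.6100)

0.58 2.61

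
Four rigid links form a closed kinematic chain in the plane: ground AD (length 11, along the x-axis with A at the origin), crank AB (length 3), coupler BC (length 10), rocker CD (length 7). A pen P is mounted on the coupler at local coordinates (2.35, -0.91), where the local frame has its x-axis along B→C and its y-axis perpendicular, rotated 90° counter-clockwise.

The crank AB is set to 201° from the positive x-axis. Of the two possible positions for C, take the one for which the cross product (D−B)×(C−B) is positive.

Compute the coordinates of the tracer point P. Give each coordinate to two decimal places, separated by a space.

A=(0,0), D=(11.00,0)
B = A + 3.00·(cos201°, sin201°) = (-2.8007, -1.0751)
|BD| = 13.8426
circle(B,10.00) ∩ circle(D,7.00): a=8.7634, h=4.8169
  candidates: C₊=(5.5621,4.4079) cross=66.678; C₋=(6.3103,-5.1968) cross=-66.678
  mode + wants cross > 0 → take C=(5.5621,4.4079) (cross=66.678)
ex = (C−B)/|BC| = (0.8363,0.5483); ey = (-0.5483,0.8363)
P = B + 2.35·ex + -0.91·ey = (-0.3365,-0.5476)

-0.34 -0.55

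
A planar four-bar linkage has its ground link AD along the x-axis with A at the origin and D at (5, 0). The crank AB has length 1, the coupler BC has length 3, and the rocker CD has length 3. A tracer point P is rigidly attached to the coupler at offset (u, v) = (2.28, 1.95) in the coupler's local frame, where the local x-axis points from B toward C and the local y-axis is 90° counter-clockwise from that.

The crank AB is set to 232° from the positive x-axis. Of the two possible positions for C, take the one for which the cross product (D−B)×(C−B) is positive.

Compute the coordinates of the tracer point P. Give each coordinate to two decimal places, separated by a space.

A=(0,0), D=(5.00,0)
B = A + 1.00·(cos232°, sin232°) = (-0.6157, -0.7880)
|BD| = 5.6707
circle(B,3.00) ∩ circle(D,3.00): a=2.8353, h=0.9802
  candidates: C₊=(2.0560,0.5767) cross=5.559; C₋=(2.3284,-1.3647) cross=-5.559
  mode + wants cross > 0 → take C=(2.0560,0.5767) (cross=5.559)
ex = (C−B)/|BC| = (0.8905,0.4549); ey = (-0.4549,0.8905)
P = B + 2.28·ex + 1.95·ey = (0.5277,1.9857)

0.53 1.99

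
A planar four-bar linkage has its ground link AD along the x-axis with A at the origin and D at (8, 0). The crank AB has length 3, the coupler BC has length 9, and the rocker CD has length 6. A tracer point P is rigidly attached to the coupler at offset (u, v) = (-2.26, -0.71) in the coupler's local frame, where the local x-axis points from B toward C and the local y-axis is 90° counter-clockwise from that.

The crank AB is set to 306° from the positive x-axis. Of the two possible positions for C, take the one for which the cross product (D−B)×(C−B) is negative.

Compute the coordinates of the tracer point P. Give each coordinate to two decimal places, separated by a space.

-0.60 -2.30

A=(0,0), D=(8.00,0)
B = A + 3.00·(cos306°, sin306°) = (1.7634, -2.4271)
|BD| = 6.6923
circle(B,9.00) ∩ circle(D,6.00): a=6.7082, h=6.0000
  candidates: C₊=(5.8389,5.5973) cross=40.153; C₋=(10.1909,-5.5857) cross=-40.153
  mode - wants cross < 0 → take C=(10.1909,-5.5857) (cross=-40.153)
ex = (C−B)/|BC| = (0.9364,-0.3510); ey = (0.3510,0.9364)
P = B + -2.26·ex + -0.71·ey = (-0.6021,-2.2987)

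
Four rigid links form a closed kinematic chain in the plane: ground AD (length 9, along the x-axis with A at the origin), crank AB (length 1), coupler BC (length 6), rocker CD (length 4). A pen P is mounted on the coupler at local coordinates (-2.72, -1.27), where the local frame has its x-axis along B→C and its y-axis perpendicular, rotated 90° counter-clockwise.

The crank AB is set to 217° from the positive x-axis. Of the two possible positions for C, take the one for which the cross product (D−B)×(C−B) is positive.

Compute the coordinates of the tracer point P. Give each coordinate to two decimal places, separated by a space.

-3.18 -2.43

A=(0,0), D=(9.00,0)
B = A + 1.00·(cos217°, sin217°) = (-0.7986, -0.6018)
|BD| = 9.8171
circle(B,6.00) ∩ circle(D,4.00): a=5.9272, h=0.9320
  candidates: C₊=(5.0603,0.6917) cross=9.149; C₋=(5.1745,-1.1687) cross=-9.149
  mode + wants cross > 0 → take C=(5.0603,0.6917) (cross=9.149)
ex = (C−B)/|BC| = (0.9765,0.2156); ey = (-0.2156,0.9765)
P = B + -2.72·ex + -1.27·ey = (-3.1809,-2.4284)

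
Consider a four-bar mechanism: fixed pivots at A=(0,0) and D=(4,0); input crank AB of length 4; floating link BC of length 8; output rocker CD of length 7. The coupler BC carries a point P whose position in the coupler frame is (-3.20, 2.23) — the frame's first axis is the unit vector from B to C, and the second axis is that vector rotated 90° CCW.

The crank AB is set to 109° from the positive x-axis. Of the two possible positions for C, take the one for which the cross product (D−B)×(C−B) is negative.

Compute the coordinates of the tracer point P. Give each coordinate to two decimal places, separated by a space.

1.04 6.90

A=(0,0), D=(4.00,0)
B = A + 4.00·(cos109°, sin109°) = (-1.3023, 3.7821)
|BD| = 6.5129
circle(B,8.00) ∩ circle(D,7.00): a=4.4080, h=6.6760
  candidates: C₊=(6.1632,6.6574) cross=43.480; C₋=(-1.5904,-4.2127) cross=-43.480
  mode - wants cross < 0 → take C=(-1.5904,-4.2127) (cross=-43.480)
ex = (C−B)/|BC| = (-0.0360,-0.9994); ey = (0.9994,-0.0360)
P = B + -3.20·ex + 2.23·ey = (1.0415,6.8997)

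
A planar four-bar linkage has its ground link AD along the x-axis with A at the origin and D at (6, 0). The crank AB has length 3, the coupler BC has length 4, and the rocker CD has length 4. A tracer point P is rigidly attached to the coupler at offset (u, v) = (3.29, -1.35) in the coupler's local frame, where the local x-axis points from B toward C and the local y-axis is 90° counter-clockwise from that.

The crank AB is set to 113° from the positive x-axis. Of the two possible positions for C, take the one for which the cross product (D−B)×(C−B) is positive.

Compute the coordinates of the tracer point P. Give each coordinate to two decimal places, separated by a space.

1.99 1.13

A=(0,0), D=(6.00,0)
B = A + 3.00·(cos113°, sin113°) = (-1.1722, 2.7615)
|BD| = 7.6855
circle(B,4.00) ∩ circle(D,4.00): a=3.8427, h=1.1106
  candidates: C₊=(2.8130,2.4172) cross=8.535; C₋=(2.0148,0.3443) cross=-8.535
  mode + wants cross > 0 → take C=(2.8130,2.4172) (cross=8.535)
ex = (C−B)/|BC| = (0.9963,-0.0861); ey = (0.0861,0.9963)
P = B + 3.29·ex + -1.35·ey = (1.9894,1.1333)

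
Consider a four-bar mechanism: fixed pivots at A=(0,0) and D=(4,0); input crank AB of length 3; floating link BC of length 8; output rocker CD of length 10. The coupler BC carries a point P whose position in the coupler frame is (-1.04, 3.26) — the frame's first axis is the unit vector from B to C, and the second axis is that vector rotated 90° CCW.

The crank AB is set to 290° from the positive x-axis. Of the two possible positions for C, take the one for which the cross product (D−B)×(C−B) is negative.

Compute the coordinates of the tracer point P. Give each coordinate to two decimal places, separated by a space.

3.48 -0.44

A=(0,0), D=(4.00,0)
B = A + 3.00·(cos290°, sin290°) = (1.0261, -2.8191)
|BD| = 4.0977
circle(B,8.00) ∩ circle(D,10.00): a=-2.3438, h=7.6490
  candidates: C₊=(-5.9371,1.1197) cross=31.344; C₋=(4.5872,-9.9827) cross=-31.344
  mode - wants cross < 0 → take C=(4.5872,-9.9827) (cross=-31.344)
ex = (C−B)/|BC| = (0.4451,-0.8955); ey = (0.8955,0.4451)
P = B + -1.04·ex + 3.26·ey = (3.4823,-0.4366)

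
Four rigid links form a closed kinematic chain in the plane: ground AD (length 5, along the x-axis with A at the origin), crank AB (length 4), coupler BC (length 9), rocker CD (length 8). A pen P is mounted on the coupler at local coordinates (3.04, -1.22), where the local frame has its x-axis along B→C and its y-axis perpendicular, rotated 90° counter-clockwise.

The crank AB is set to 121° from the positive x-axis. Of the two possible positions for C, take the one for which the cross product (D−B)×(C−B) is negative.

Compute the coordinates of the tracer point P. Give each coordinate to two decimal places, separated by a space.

A=(0,0), D=(5.00,0)
B = A + 4.00·(cos121°, sin121°) = (-2.0602, 3.4287)
|BD| = 7.8487
circle(B,9.00) ∩ circle(D,8.00): a=5.0073, h=7.4784
  candidates: C₊=(5.7110,7.9683) cross=58.696; C₋=(-0.8228,-5.4859) cross=-58.696
  mode - wants cross < 0 → take C=(-0.8228,-5.4859) (cross=-58.696)
ex = (C−B)/|BC| = (0.1375,-0.9905); ey = (0.9905,0.1375)
P = B + 3.04·ex + -1.22·ey = (-2.8506,0.2498)

-2.85 0.25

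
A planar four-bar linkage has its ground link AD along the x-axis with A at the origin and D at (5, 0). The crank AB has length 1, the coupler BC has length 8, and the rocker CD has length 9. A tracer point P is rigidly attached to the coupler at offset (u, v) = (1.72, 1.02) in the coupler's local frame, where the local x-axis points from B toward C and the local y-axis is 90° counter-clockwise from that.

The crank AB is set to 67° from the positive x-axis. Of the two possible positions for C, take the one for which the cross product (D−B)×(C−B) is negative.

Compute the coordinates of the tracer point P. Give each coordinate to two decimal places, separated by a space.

1.18 -0.92

A=(0,0), D=(5.00,0)
B = A + 1.00·(cos67°, sin67°) = (0.3907, 0.9205)
|BD| = 4.7003
circle(B,8.00) ∩ circle(D,9.00): a=0.5417, h=7.9816
  candidates: C₊=(2.4851,8.6415) cross=37.516; C₋=(-0.6411,-7.0127) cross=-37.516
  mode - wants cross < 0 → take C=(-0.6411,-7.0127) (cross=-37.516)
ex = (C−B)/|BC| = (-0.1290,-0.9916); ey = (0.9916,-0.1290)
P = B + 1.72·ex + 1.02·ey = (1.1804,-0.9167)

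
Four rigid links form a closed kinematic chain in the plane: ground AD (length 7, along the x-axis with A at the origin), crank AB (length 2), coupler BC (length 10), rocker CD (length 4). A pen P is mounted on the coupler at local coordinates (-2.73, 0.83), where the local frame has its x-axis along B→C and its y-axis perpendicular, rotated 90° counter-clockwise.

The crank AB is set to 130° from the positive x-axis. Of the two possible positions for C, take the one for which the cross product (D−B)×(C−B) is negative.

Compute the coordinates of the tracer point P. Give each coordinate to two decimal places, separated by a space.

A=(0,0), D=(7.00,0)
B = A + 2.00·(cos130°, sin130°) = (-1.2856, 1.5321)
|BD| = 8.4260
circle(B,10.00) ∩ circle(D,4.00): a=9.1976, h=3.9249
  candidates: C₊=(8.4723,3.7192) cross=33.071; C₋=(7.0450,-3.9997) cross=-33.071
  mode - wants cross < 0 → take C=(7.0450,-3.9997) (cross=-33.071)
ex = (C−B)/|BC| = (0.8331,-0.5532); ey = (0.5532,0.8331)
P = B + -2.73·ex + 0.83·ey = (-3.1007,3.7337)

-3.10 3.73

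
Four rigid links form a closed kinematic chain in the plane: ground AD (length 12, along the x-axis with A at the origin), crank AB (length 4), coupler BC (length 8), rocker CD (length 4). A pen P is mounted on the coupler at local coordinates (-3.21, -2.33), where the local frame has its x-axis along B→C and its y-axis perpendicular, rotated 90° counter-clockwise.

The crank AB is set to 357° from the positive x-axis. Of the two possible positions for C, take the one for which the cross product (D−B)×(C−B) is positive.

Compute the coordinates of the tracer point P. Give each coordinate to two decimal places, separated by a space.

A=(0,0), D=(12.00,0)
B = A + 4.00·(cos357°, sin357°) = (3.9945, -0.2093)
|BD| = 8.0082
circle(B,8.00) ∩ circle(D,4.00): a=7.0010, h=3.8711
  candidates: C₊=(10.8920,3.8435) cross=31.001; C₋=(11.0944,-3.8961) cross=-31.001
  mode + wants cross > 0 → take C=(10.8920,3.8435) (cross=31.001)
ex = (C−B)/|BC| = (0.8622,0.5066); ey = (-0.5066,0.8622)
P = B + -3.21·ex + -2.33·ey = (2.4073,-3.8444)

2.41 -3.84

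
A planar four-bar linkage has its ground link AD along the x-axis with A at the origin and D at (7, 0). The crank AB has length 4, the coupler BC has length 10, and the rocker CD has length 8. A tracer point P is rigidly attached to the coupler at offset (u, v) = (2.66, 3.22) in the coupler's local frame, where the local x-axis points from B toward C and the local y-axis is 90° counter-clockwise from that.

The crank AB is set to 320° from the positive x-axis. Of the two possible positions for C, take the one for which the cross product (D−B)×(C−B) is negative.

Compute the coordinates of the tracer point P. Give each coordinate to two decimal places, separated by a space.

A=(0,0), D=(7.00,0)
B = A + 4.00·(cos320°, sin320°) = (3.0642, -2.5712)
|BD| = 4.7012
circle(B,10.00) ∩ circle(D,8.00): a=6.1794, h=7.8623
  candidates: C₊=(3.9376,7.3906) cross=36.962; C₋=(12.5375,-5.7738) cross=-36.962
  mode - wants cross < 0 → take C=(12.5375,-5.7738) (cross=-36.962)
ex = (C−B)/|BC| = (0.9473,-0.3203); ey = (0.3203,0.9473)
P = B + 2.66·ex + 3.22·ey = (6.6153,-0.3726)

6.62 -0.37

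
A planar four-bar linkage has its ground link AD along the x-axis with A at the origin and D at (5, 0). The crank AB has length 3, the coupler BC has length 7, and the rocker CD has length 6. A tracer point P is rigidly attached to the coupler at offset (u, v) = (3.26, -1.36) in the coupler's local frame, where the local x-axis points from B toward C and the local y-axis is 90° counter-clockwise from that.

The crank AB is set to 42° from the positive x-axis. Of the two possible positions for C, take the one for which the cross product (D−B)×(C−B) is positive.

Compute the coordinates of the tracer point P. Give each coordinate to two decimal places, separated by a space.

A=(0,0), D=(5.00,0)
B = A + 3.00·(cos42°, sin42°) = (2.2294, 2.0074)
|BD| = 3.4214
circle(B,7.00) ∩ circle(D,6.00): a=3.6105, h=5.9970
  candidates: C₊=(8.6718,4.7453) cross=20.518; C₋=(1.6346,-4.9673) cross=-20.518
  mode + wants cross > 0 → take C=(8.6718,4.7453) (cross=20.518)
ex = (C−B)/|BC| = (0.9203,0.3911); ey = (-0.3911,0.9203)
P = B + 3.26·ex + -1.36·ey = (5.7617,2.0308)

5.76 2.03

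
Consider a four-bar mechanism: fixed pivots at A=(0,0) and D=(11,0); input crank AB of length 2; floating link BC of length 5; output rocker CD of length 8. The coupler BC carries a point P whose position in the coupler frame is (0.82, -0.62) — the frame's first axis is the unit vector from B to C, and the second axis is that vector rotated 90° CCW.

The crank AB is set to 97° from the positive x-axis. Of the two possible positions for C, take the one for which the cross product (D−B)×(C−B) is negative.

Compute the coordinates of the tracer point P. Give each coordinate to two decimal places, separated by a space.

-0.14 0.96

A=(0,0), D=(11.00,0)
B = A + 2.00·(cos97°, sin97°) = (-0.2437, 1.9851)
|BD| = 11.4176
circle(B,5.00) ∩ circle(D,8.00): a=4.0009, h=2.9988
  candidates: C₊=(4.2176,4.2426) cross=34.239; C₋=(3.1749,-1.6636) cross=-34.239
  mode - wants cross < 0 → take C=(3.1749,-1.6636) (cross=-34.239)
ex = (C−B)/|BC| = (0.6837,-0.7297); ey = (0.7297,0.6837)
P = B + 0.82·ex + -0.62·ey = (-0.1355,0.9628)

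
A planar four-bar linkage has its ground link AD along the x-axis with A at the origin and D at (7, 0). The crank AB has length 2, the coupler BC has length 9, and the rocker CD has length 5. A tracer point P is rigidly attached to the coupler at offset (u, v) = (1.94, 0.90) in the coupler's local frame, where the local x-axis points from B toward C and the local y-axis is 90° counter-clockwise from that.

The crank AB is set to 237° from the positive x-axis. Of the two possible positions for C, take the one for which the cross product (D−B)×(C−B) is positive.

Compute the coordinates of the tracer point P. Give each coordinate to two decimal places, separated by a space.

-0.36 0.33

A=(0,0), D=(7.00,0)
B = A + 2.00·(cos237°, sin237°) = (-1.0893, -1.6773)
|BD| = 8.2613
circle(B,9.00) ∩ circle(D,5.00): a=7.5200, h=4.9447
  candidates: C₊=(5.2701,4.6912) cross=40.850; C₋=(7.2780,-4.9923) cross=-40.850
  mode + wants cross > 0 → take C=(5.2701,4.6912) (cross=40.850)
ex = (C−B)/|BC| = (0.7066,0.7076); ey = (-0.7076,0.7066)
P = B + 1.94·ex + 0.90·ey = (-0.3553,0.3314)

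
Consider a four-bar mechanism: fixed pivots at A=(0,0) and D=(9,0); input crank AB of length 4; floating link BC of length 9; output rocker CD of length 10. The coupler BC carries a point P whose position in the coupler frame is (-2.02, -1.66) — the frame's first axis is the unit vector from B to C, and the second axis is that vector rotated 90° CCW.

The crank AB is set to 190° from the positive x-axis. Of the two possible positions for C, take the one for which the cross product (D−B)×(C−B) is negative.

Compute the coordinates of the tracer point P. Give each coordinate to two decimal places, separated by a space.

A=(0,0), D=(9.00,0)
B = A + 4.00·(cos190°, sin190°) = (-3.9392, -0.6946)
|BD| = 12.9579
circle(B,9.00) ∩ circle(D,10.00): a=5.7458, h=6.9272
  candidates: C₊=(1.4270,6.5306) cross=89.762; C₋=(2.1696,-7.3038) cross=-89.762
  mode - wants cross < 0 → take C=(2.1696,-7.3038) (cross=-89.762)
ex = (C−B)/|BC| = (0.6788,-0.7344); ey = (0.7344,0.6788)
P = B + -2.02·ex + -1.66·ey = (-6.5294,-0.3379)

-6.53 -0.34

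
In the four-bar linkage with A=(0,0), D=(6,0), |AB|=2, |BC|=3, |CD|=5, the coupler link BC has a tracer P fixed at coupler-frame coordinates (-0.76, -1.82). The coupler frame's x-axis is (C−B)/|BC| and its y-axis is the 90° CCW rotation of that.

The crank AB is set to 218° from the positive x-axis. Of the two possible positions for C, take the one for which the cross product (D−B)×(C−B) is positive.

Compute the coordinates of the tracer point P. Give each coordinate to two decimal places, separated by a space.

A=(0,0), D=(6.00,0)
B = A + 2.00·(cos218°, sin218°) = (-1.5760, -1.2313)
|BD| = 7.6754
circle(B,3.00) ∩ circle(D,5.00): a=2.7954, h=1.0888
  candidates: C₊=(1.0085,0.2919) cross=8.357; C₋=(1.3579,-1.8576) cross=-8.357
  mode + wants cross > 0 → take C=(1.0085,0.2919) (cross=8.357)
ex = (C−B)/|BC| = (0.8615,0.5077); ey = (-0.5077,0.8615)
P = B + -0.76·ex + -1.82·ey = (-1.3067,-3.1852)

-1.31 -3.19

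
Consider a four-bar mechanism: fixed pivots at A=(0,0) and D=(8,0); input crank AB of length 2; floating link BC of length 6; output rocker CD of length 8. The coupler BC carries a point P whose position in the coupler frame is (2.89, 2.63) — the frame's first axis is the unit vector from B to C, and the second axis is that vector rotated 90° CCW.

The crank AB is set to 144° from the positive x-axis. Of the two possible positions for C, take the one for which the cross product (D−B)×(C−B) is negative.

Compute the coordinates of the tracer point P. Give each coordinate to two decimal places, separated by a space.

2.05 -0.17

A=(0,0), D=(8.00,0)
B = A + 2.00·(cos144°, sin144°) = (-1.6180, 1.1756)
|BD| = 9.6896
circle(B,6.00) ∩ circle(D,8.00): a=3.4000, h=4.9437
  candidates: C₊=(2.3566,5.6703) cross=47.903; C₋=(1.1570,-4.1441) cross=-47.903
  mode - wants cross < 0 → take C=(1.1570,-4.1441) (cross=-47.903)
ex = (C−B)/|BC| = (0.4625,-0.8866); ey = (0.8866,0.4625)
P = B + 2.89·ex + 2.63·ey = (2.0504,-0.1703)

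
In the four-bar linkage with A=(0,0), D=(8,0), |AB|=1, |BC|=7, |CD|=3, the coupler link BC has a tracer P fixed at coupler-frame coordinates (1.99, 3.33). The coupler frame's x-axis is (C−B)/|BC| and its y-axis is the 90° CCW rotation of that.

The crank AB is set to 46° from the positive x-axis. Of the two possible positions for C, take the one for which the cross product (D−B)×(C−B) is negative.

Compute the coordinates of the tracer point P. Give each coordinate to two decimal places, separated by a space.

A=(0,0), D=(8.00,0)
B = A + 1.00·(cos46°, sin46°) = (0.6947, 0.7193)
|BD| = 7.3407
circle(B,7.00) ∩ circle(D,3.00): a=6.3949, h=2.8470
  candidates: C₊=(7.3378,2.9260) cross=20.899; C₋=(6.7798,-2.7406) cross=-20.899
  mode - wants cross < 0 → take C=(6.7798,-2.7406) (cross=-20.899)
ex = (C−B)/|BC| = (0.8693,-0.4943); ey = (0.4943,0.8693)
P = B + 1.99·ex + 3.33·ey = (4.0705,2.6305)

4.07 2.63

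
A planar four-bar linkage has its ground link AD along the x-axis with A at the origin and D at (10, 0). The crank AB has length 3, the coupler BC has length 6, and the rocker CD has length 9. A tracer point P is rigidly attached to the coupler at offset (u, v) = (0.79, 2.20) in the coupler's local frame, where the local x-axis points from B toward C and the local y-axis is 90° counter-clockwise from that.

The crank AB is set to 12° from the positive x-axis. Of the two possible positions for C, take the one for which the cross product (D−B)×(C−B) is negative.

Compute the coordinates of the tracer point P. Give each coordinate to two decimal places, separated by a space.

5.11 -0.22

A=(0,0), D=(10.00,0)
B = A + 3.00·(cos12°, sin12°) = (2.9344, 0.6237)
|BD| = 7.0930
circle(B,6.00) ∩ circle(D,9.00): a=0.3744, h=5.9883
  candidates: C₊=(3.8340,6.5559) cross=42.475; C₋=(2.7808,-5.3743) cross=-42.475
  mode - wants cross < 0 → take C=(2.7808,-5.3743) (cross=-42.475)
ex = (C−B)/|BC| = (-0.0256,-0.9997); ey = (0.9997,-0.0256)
P = B + 0.79·ex + 2.20·ey = (5.1135,-0.2223)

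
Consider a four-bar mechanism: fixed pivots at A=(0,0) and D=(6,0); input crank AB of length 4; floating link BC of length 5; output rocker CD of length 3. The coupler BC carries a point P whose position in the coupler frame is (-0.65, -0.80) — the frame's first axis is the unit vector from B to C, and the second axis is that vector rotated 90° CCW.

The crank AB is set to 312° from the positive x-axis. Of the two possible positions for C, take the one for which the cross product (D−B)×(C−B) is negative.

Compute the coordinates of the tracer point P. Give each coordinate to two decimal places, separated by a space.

A=(0,0), D=(6.00,0)
B = A + 4.00·(cos312°, sin312°) = (2.6765, -2.9726)
|BD| = 4.4589
circle(B,5.00) ∩ circle(D,3.00): a=4.0236, h=2.9683
  candidates: C₊=(3.6967,1.9222) cross=13.235; C₋=(7.6544,-2.5026) cross=-13.235
  mode - wants cross < 0 → take C=(7.6544,-2.5026) (cross=-13.235)
ex = (C−B)/|BC| = (0.9956,0.0940); ey = (-0.0940,0.9956)
P = B + -0.65·ex + -0.80·ey = (2.1046,-3.8301)

2.10 -3.83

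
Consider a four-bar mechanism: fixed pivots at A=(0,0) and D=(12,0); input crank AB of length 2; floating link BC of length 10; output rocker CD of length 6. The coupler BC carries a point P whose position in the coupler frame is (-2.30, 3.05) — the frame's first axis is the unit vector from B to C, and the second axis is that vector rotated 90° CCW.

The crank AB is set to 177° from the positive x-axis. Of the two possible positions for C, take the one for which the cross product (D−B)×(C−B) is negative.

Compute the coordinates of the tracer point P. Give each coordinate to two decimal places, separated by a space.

A=(0,0), D=(12.00,0)
B = A + 2.00·(cos177°, sin177°) = (-1.9973, 0.1047)
|BD| = 13.9977
circle(B,10.00) ∩ circle(D,6.00): a=9.2849, h=3.7135
  candidates: C₊=(7.3152,3.7487) cross=51.981; C₋=(7.2596,-3.6782) cross=-51.981
  mode - wants cross < 0 → take C=(7.2596,-3.6782) (cross=-51.981)
ex = (C−B)/|BC| = (0.9257,-0.3783); ey = (0.3783,0.9257)
P = B + -2.30·ex + 3.05·ey = (-2.9726,3.7981)

-2.97 3.80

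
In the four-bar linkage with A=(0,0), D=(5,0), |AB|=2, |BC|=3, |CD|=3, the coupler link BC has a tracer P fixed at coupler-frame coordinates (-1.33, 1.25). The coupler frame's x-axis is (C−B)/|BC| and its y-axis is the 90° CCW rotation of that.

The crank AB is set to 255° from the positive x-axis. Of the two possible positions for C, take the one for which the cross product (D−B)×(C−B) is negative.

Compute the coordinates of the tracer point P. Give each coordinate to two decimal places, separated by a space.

A=(0,0), D=(5.00,0)
B = A + 2.00·(cos255°, sin255°) = (-0.5176, -1.9319)
|BD| = 5.8461
circle(B,3.00) ∩ circle(D,3.00): a=2.9230, h=0.6752
  candidates: C₊=(2.0181,-0.3287) cross=3.947; C₋=(2.4643,-1.6032) cross=-3.947
  mode - wants cross < 0 → take C=(2.4643,-1.6032) (cross=-3.947)
ex = (C−B)/|BC| = (0.9940,0.1096); ey = (-0.1096,0.9940)
P = B + -1.33·ex + 1.25·ey = (-1.9766,-0.8351)

-1.98 -0.84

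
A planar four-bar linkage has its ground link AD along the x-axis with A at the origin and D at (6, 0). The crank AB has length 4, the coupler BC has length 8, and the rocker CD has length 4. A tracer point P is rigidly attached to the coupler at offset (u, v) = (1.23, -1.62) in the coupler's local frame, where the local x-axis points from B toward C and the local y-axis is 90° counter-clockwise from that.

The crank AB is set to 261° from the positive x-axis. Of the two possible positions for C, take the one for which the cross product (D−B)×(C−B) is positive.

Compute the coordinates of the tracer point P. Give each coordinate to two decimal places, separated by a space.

1.39 -3.69

A=(0,0), D=(6.00,0)
B = A + 4.00·(cos261°, sin261°) = (-0.6257, -3.9508)
|BD| = 7.7142
circle(B,8.00) ∩ circle(D,4.00): a=6.9682, h=3.9298
  candidates: C₊=(3.3467,2.9933) cross=30.315; C₋=(7.3719,-3.7574) cross=-30.315
  mode + wants cross > 0 → take C=(3.3467,2.9933) (cross=30.315)
ex = (C−B)/|BC| = (0.4966,0.8680); ey = (-0.8680,0.4966)
P = B + 1.23·ex + -1.62·ey = (1.3912,-3.6875)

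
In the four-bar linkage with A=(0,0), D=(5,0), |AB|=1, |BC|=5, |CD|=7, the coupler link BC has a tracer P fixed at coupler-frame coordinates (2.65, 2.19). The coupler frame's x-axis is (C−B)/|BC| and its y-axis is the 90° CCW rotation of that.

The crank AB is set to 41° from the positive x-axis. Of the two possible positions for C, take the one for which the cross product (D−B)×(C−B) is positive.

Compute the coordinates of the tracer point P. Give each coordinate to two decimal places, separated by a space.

-1.37 3.36

A=(0,0), D=(5.00,0)
B = A + 1.00·(cos41°, sin41°) = (0.7547, 0.6561)
|BD| = 4.2957
circle(B,5.00) ∩ circle(D,7.00): a=-0.6457, h=4.9581
  candidates: C₊=(0.8739,5.6546) cross=21.299; C₋=(-0.6406,-4.1453) cross=-21.299
  mode + wants cross > 0 → take C=(0.8739,5.6546) (cross=21.299)
ex = (C−B)/|BC| = (0.0238,0.9997); ey = (-0.9997,0.0238)
P = B + 2.65·ex + 2.19·ey = (-1.3715,3.3575)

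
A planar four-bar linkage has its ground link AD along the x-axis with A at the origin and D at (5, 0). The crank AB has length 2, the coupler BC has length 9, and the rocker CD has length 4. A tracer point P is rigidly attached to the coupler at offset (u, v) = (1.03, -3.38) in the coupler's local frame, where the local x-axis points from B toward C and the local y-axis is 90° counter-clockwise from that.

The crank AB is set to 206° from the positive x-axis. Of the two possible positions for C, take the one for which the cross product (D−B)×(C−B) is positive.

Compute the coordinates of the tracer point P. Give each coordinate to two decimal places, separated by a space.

A=(0,0), D=(5.00,0)
B = A + 2.00·(cos206°, sin206°) = (-1.7976, -0.8767)
|BD| = 6.8539
circle(B,9.00) ∩ circle(D,4.00): a=8.1688, h=3.7777
  candidates: C₊=(5.8208,3.9149) cross=25.892; C₋=(6.7873,-3.5785) cross=-25.892
  mode + wants cross > 0 → take C=(5.8208,3.9149) (cross=25.892)
ex = (C−B)/|BC| = (0.8465,0.5324); ey = (-0.5324,0.8465)
P = B + 1.03·ex + -3.38·ey = (0.8738,-3.1895)

0.87 -3.19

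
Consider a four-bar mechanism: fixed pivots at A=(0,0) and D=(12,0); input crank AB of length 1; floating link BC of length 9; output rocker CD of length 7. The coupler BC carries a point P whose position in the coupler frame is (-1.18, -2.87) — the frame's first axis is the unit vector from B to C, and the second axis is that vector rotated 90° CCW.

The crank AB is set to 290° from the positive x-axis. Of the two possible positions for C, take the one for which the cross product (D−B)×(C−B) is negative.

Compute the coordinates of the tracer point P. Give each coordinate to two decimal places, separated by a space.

-2.18 -2.74

A=(0,0), D=(12.00,0)
B = A + 1.00·(cos290°, sin290°) = (0.3420, -0.9397)
|BD| = 11.6958
circle(B,9.00) ∩ circle(D,7.00): a=7.2159, h=5.3787
  candidates: C₊=(7.1025,5.0014) cross=62.908; C₋=(7.9668,-5.7213) cross=-62.908
  mode - wants cross < 0 → take C=(7.9668,-5.7213) (cross=-62.908)
ex = (C−B)/|BC| = (0.8472,-0.5313); ey = (0.5313,0.8472)
P = B + -1.18·ex + -2.87·ey = (-2.1825,-2.7442)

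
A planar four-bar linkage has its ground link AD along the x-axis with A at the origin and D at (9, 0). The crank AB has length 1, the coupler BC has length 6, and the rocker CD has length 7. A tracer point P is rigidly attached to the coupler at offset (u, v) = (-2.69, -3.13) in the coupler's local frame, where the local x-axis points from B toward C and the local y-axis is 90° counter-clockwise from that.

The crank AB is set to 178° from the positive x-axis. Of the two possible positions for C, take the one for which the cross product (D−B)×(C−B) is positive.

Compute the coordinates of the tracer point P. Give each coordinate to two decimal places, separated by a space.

-0.81 -4.09

A=(0,0), D=(9.00,0)
B = A + 1.00·(cos178°, sin178°) = (-0.9994, 0.0349)
|BD| = 9.9995
circle(B,6.00) ∩ circle(D,7.00): a=4.3497, h=4.1328
  candidates: C₊=(3.3647,4.1525) cross=41.326; C₋=(3.3358,-4.1131) cross=-41.326
  mode + wants cross > 0 → take C=(3.3647,4.1525) (cross=41.326)
ex = (C−B)/|BC| = (0.7273,0.6863); ey = (-0.6863,0.7273)
P = B + -2.69·ex + -3.13·ey = (-0.8079,-4.0878)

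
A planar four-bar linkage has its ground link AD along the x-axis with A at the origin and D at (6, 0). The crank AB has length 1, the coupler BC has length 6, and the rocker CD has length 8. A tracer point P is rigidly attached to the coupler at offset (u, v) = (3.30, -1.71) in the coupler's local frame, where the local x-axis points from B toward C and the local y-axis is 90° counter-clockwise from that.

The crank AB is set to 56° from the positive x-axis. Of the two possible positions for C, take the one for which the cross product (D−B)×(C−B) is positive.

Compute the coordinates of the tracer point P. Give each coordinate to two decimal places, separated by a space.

2.85 3.76

A=(0,0), D=(6.00,0)
B = A + 1.00·(cos56°, sin56°) = (0.5592, 0.8290)
|BD| = 5.5036
circle(B,6.00) ∩ circle(D,8.00): a=0.2080, h=5.9964
  candidates: C₊=(1.6681,6.7257) cross=33.002; C₋=(-0.1384,-5.1303) cross=-33.002
  mode + wants cross > 0 → take C=(1.6681,6.7257) (cross=33.002)
ex = (C−B)/|BC| = (0.1848,0.9828); ey = (-0.9828,0.1848)
P = B + 3.30·ex + -1.71·ey = (2.8496,3.7561)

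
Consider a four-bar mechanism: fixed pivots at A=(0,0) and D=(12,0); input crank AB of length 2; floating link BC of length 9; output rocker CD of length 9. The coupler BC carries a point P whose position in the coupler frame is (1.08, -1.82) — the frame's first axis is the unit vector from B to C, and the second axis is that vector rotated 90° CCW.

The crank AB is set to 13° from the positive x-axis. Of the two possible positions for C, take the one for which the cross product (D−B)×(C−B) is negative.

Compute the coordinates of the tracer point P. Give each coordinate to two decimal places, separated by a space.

0.96 -1.42

A=(0,0), D=(12.00,0)
B = A + 2.00·(cos13°, sin13°) = (1.9487, 0.4499)
|BD| = 10.0613
circle(B,9.00) ∩ circle(D,9.00): a=5.0307, h=7.4627
  candidates: C₊=(7.3081,7.6802) cross=75.085; C₋=(6.6407,-7.2303) cross=-75.085
  mode - wants cross < 0 → take C=(6.6407,-7.2303) (cross=-75.085)
ex = (C−B)/|BC| = (0.5213,-0.8534); ey = (0.8534,0.5213)
P = B + 1.08·ex + -1.82·ey = (0.9587,-1.4205)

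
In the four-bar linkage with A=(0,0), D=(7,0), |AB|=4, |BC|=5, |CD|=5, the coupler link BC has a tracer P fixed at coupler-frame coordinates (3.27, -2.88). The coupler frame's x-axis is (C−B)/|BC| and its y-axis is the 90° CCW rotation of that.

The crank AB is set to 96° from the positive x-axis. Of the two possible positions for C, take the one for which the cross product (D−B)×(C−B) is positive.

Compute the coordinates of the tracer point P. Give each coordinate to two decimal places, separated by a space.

A=(0,0), D=(7.00,0)
B = A + 4.00·(cos96°, sin96°) = (-0.4181, 3.9781)
|BD| = 8.4175
circle(B,5.00) ∩ circle(D,5.00): a=4.2087, h=2.6994
  candidates: C₊=(4.5667,4.3679) cross=22.722; C₋=(2.0152,-0.3899) cross=-22.722
  mode + wants cross > 0 → take C=(4.5667,4.3679) (cross=22.722)
ex = (C−B)/|BC| = (0.9970,0.0780); ey = (-0.0780,0.9970)
P = B + 3.27·ex + -2.88·ey = (3.0665,1.3618)

3.07 1.36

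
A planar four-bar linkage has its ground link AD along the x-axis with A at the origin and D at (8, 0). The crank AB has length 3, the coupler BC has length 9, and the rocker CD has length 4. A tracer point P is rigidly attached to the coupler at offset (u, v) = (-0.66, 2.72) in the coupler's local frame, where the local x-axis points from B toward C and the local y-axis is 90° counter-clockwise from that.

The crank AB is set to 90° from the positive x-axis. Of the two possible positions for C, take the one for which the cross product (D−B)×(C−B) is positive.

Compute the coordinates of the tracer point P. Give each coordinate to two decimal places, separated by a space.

A=(0,0), D=(8.00,0)
B = A + 3.00·(cos90°, sin90°) = (0.0000, 3.0000)
|BD| = 8.5440
circle(B,9.00) ∩ circle(D,4.00): a=8.0758, h=3.9725
  candidates: C₊=(8.9565,3.8840) cross=33.941; C₋=(6.1668,-3.5552) cross=-33.941
  mode + wants cross > 0 → take C=(8.9565,3.8840) (cross=33.941)
ex = (C−B)/|BC| = (0.9952,0.0982); ey = (-0.0982,0.9952)
P = B + -0.66·ex + 2.72·ey = (-0.9240,5.6420)

-0.92 5.64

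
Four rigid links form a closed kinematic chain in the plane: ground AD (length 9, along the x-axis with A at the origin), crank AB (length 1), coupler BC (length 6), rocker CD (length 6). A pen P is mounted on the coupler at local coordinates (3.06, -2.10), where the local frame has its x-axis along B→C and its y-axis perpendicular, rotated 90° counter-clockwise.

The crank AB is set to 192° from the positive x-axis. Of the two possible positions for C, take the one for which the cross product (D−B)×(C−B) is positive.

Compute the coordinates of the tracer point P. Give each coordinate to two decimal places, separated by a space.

A=(0,0), D=(9.00,0)
B = A + 1.00·(cos192°, sin192°) = (-0.9781, -0.2079)
|BD| = 9.9803
circle(B,6.00) ∩ circle(D,6.00): a=4.9902, h=3.3314
  candidates: C₊=(3.9415,3.2267) cross=33.249; C₋=(4.0803,-3.4346) cross=-33.249
  mode + wants cross > 0 → take C=(3.9415,3.2267) (cross=33.249)
ex = (C−B)/|BC| = (0.8199,0.5724); ey = (-0.5724,0.8199)
P = B + 3.06·ex + -2.10·ey = (2.7330,-0.1781)

2.73 -0.18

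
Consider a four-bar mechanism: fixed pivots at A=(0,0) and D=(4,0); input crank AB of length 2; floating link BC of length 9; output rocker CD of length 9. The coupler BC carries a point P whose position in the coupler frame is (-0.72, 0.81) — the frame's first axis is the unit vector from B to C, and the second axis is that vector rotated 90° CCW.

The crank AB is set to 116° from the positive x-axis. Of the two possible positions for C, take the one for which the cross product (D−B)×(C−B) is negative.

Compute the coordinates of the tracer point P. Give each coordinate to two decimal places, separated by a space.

-0.02 2.47

A=(0,0), D=(4.00,0)
B = A + 2.00·(cos116°, sin116°) = (-0.8767, 1.7976)
|BD| = 5.1975
circle(B,9.00) ∩ circle(D,9.00): a=2.5987, h=8.6166
  candidates: C₊=(4.5418,8.9837) cross=44.785; C₋=(-1.4185,-7.1861) cross=-44.785
  mode - wants cross < 0 → take C=(-1.4185,-7.1861) (cross=-44.785)
ex = (C−B)/|BC| = (-0.0602,-0.9982); ey = (0.9982,-0.0602)
P = B + -0.72·ex + 0.81·ey = (-0.0249,2.4675)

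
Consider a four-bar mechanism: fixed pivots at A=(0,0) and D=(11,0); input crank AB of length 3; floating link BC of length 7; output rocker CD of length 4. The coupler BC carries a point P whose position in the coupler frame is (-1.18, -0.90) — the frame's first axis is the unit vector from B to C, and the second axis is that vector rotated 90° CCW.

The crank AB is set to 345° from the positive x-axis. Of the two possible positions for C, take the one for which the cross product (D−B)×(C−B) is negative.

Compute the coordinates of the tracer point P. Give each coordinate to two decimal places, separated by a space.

1.45 -1.12

A=(0,0), D=(11.00,0)
B = A + 3.00·(cos345°, sin345°) = (2.8978, -0.7765)
|BD| = 8.1393
circle(B,7.00) ∩ circle(D,4.00): a=6.0969, h=3.4392
  candidates: C₊=(8.6387,3.2287) cross=27.993; C₋=(9.2949,-3.6184) cross=-27.993
  mode - wants cross < 0 → take C=(9.2949,-3.6184) (cross=-27.993)
ex = (C−B)/|BC| = (0.9139,-0.4060); ey = (0.4060,0.9139)
P = B + -1.18·ex + -0.90·ey = (1.4540,-1.1199)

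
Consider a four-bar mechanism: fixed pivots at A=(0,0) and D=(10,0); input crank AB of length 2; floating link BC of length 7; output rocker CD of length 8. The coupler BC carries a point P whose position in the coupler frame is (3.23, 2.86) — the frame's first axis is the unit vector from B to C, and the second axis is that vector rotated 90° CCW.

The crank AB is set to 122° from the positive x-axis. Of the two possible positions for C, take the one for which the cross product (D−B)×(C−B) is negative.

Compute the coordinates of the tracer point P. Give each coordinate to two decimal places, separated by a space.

A=(0,0), D=(10.00,0)
B = A + 2.00·(cos122°, sin122°) = (-1.0598, 1.6961)
|BD| = 11.1891
circle(B,7.00) ∩ circle(D,8.00): a=4.9243, h=4.9751
  candidates: C₊=(4.5617,5.8673) cross=55.667; C₋=(3.0534,-3.9679) cross=-55.667
  mode - wants cross < 0 → take C=(3.0534,-3.9679) (cross=-55.667)
ex = (C−B)/|BC| = (0.5876,-0.8091); ey = (0.8091,0.5876)
P = B + 3.23·ex + 2.86·ey = (3.1523,0.7631)

3.15 0.76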